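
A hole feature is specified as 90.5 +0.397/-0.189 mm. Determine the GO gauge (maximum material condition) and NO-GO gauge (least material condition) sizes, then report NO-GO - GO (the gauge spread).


GO = nominal - lower_tol (smallest hole = maximum material condition)
GO = 90.5 - 0.189 = 90.311
NO-GO = nominal + upper_tol (largest hole = least material condition)
NO-GO = 90.5 + 0.397 = 90.897
spread = NO-GO - GO = 90.897 - 90.311 = 0.5860

0.5860


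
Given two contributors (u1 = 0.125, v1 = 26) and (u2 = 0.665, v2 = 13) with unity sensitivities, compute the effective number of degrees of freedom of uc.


uc = sqrt(u1^2 + u2^2) = sqrt(0.125^2 + 0.665^2) = 0.67664614
v_eff = uc^4 / (u1^4/v1 + u2^4/v2)
= 0.67664614^4 / (0.125^4/26 + 0.665^4/13)
= 0.20962662 / 0.015052694
v_eff = 13.9262

13.9262


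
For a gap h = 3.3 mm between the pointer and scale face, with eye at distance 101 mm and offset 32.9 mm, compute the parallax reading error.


error = h * offset / d
= 3.3 * 32.9 / 101
= 1.0750

1.0750


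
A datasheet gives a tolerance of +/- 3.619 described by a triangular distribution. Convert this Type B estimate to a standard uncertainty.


u_B = half_width / sqrt(6)
u_B = 3.619 / 2.4494897
u_B = 1.4775

1.4775


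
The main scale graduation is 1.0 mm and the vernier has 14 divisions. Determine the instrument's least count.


LC = MSD / n_div
= 1.0 / 14
= 0.0714

0.0714


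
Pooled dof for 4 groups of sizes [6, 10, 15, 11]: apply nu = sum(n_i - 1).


nu = sum_i (n_i - 1)
nu = ((6 - 1) + (10 - 1) + (15 - 1) + (11 - 1))
nu = 5 + 9 + 14 + 10
nu = 38

38


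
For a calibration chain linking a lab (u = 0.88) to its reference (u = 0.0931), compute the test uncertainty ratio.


TUR = u_lab / u_ref
= 0.88 / 0.0931
= 9.4522

9.4522


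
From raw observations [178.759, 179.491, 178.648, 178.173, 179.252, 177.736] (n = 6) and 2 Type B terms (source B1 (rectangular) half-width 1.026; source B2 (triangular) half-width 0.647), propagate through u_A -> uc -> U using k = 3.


mean = (178.759 + 179.491 + 178.648 + 178.173 + 179.252 + 177.736) / 6 = 178.6765
s = sqrt(sum((x - mean)^2)/(n-1)) = 0.65426012
u_A = s / sqrt(n) = 0.65426012 / sqrt(6) = 0.26710058
u_B1 = 1.026 / sqrt(3) = 0.59236138
u_B2 = 0.647 / sqrt(6) = 0.26413664
uc = sqrt(0.26710058^2 + 0.59236138^2 + 0.26413664^2) = 0.70142918
U = k * uc = 3 * 0.70142918
U = 2.1043

2.1043


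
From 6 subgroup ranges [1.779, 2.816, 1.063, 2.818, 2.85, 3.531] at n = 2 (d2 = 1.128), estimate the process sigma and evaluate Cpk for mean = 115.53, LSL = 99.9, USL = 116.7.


R_bar = (1.779 + 2.816 + 1.063 + 2.818 + 2.85 + 3.531) / 6 = 2.4761667
sigma = R_bar / d2 = 2.4761667 / 1.128 = 2.1951832
Cp = (USL - LSL)/(6*sigma) = (116.7 - 99.9)/(6*2.1951832) = 1.2755
Cpu = (116.7 - 115.53)/(3*2.1951832) = 0.1777
Cpl = (115.53 - 99.9)/(3*2.1951832) = 2.3734
Cpk = min(Cpu, Cpl) = 0.1777

0.1777


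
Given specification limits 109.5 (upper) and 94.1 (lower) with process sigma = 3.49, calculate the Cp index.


Cp = (USL - LSL) / (6 * sigma)
= (109.5 - 94.1) / (6 * 3.49)
= 15.4000 / 20.9400
= 0.7354

0.7354


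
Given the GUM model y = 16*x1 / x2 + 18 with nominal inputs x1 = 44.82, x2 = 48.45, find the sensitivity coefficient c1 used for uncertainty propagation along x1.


y = 16*x1 / x2 + 18
dy/dx1 = 16/x2
Evaluate at x2 = 48.45: c1 = 16 / 48.45
c1 = 0.3302

0.3302


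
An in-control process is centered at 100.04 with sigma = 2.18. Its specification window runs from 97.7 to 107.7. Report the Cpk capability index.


Cpu = (USL - mean) / (3*sigma) = (107.7 - 100.04) / (3*2.18) = 1.1713
Cpl = (mean - LSL) / (3*sigma) = (100.04 - 97.7) / (3*2.18) = 0.3578
Cpk = min(Cpu, Cpl) = 0.3578

0.3578


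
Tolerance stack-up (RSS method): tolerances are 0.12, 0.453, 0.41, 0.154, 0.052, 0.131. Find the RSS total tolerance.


RSS = sqrt(0.12^2 + 0.453^2 + 0.41^2 + 0.154^2 + 0.052^2 + 0.131^2)
= sqrt(0.43129)
= 0.6567

0.6567


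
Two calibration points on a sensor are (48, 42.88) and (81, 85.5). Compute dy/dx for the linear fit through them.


slope = (y2 - y1) / (x2 - x1)
= (85.5 - 42.88) / (81 - 48)
= 42.6200 / 33
= 1.2915

1.2915


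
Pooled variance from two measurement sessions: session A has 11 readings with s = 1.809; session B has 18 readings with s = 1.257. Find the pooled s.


s_p = sqrt(((n1-1)*s1^2 + (n2-1)*s2^2) / (n1+n2-2))
numerator = (11-1)*1.809^2 + (18-1)*1.257^2 = 32.72481 + 26.860833 = 59.585643
denominator = 11 + 18 - 2 = 27
s_p^2 = 59.585643 / 27 = 2.2068757
s_p = sqrt(2.2068757) = 1.4856

1.4856


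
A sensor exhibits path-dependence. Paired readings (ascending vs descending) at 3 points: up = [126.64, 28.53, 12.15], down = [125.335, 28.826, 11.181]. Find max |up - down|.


|126.64 - 125.335| = 1.3050
|28.53 - 28.826| = 0.2960
|12.15 - 11.181| = 0.9690
hysteresis = max(diffs) = 1.3050

1.3050


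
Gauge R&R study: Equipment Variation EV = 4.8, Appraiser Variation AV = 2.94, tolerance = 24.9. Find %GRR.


GRR = sqrt(EV^2 + AV^2) = sqrt(4.8^2 + 2.94^2) = 5.6288187
%GRR = GRR / tol * 100 = 5.6288187 / 24.9 * 100
%GRR = 22.6057

22.6057


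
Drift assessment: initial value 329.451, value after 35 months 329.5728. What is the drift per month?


rate = (v2 - v1) / months
= (329.5728 - 329.451) / 35
= 0.1218 / 35
= 0.0035

0.0035


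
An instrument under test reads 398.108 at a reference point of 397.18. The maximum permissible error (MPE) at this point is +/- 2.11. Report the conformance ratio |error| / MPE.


e = indication - reference = 398.108 - 397.18 = 0.9280
|e| = 0.9280
ratio = |e| / MPE = 0.9280 / 2.11
ratio = 0.4398

0.4398


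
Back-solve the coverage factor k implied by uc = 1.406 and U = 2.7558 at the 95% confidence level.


k = U / uc
k = 2.7558 / 1.406
k = 1.96

1.96


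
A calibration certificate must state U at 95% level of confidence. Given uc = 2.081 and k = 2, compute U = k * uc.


U = k * uc
U = 2 * 2.081
U = 4.1620

4.1620


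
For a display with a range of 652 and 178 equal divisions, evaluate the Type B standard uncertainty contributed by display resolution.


resolution = range / divisions
resolution = 652 / 178 = 3.6629213
u_res = resolution / (2*sqrt(3))
u_res = 3.6629213 / 3.4641016
u_res = 1.0574

1.0574


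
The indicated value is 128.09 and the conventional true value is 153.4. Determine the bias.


Systematic error = measured - true
= 128.09 - 153.4
= -25.3100

-25.3100


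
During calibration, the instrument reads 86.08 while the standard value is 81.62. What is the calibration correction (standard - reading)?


Correction = standard - reading
= 81.62 - 86.08
= -4.4600

-4.4600


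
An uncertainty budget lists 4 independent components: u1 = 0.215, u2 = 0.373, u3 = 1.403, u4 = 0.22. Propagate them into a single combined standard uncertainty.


uc = sqrt(0.215^2 + 0.373^2 + 1.403^2 + 0.22^2)
uc = sqrt(2.202163)
uc = 1.4840

1.4840


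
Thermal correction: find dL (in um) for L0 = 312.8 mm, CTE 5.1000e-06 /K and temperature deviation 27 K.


dL = L * alpha * dT
= 312.8 * 5.1000e-06 * 27
= 0.0430726 mm
dL_um = 0.0430726 * 1000 = 43.0726 um

43.0726


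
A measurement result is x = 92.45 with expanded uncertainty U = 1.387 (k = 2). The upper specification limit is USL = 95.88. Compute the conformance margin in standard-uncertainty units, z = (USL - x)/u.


u = U / k = 1.387 / 2 = 0.6935
margin = |USL - x| = |95.88 - 92.45| = 3.43
z = margin / u = 3.43 / 0.6935
z = 4.9459

4.9459


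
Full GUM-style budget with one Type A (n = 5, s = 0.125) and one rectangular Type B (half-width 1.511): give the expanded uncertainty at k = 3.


u_A = s / sqrt(n) = 0.125 / sqrt(5) = 0.055901699
u_B = half_width / sqrt(3) = 1.511 / sqrt(3) = 0.87237626
uc = sqrt(u_A^2 + u_B^2) = sqrt(0.055901699^2 + 0.87237626^2) = 0.87416551
U = k * uc = 3 * 0.87416551
U = 2.6225

2.6225


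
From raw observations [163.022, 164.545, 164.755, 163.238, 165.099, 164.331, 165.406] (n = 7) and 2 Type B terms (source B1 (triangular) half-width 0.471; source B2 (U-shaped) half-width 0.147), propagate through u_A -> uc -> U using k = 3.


mean = (163.022 + 164.545 + 164.755 + 163.238 + 165.099 + 164.331 + 165.406) / 7 = 164.3422857
s = sqrt(sum((x - mean)^2)/(n-1)) = 0.9016891
u_A = s / sqrt(n) = 0.9016891 / sqrt(7) = 0.34080645
u_B1 = 0.471 / sqrt(6) = 0.19228494
u_B2 = 0.147 / sqrt(2) = 0.1039447
uc = sqrt(0.34080645^2 + 0.19228494^2 + 0.1039447^2) = 0.40487904
U = k * uc = 3 * 0.40487904
U = 1.2146

1.2146


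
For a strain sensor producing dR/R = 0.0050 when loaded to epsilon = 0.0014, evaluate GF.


GF = (dR/R) / epsilon
= 0.0050 / 0.0014
= 3.5714

3.5714


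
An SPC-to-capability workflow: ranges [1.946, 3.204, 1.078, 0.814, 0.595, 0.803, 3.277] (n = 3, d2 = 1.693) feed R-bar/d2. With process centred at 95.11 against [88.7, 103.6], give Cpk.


R_bar = (1.946 + 3.204 + 1.078 + 0.814 + 0.595 + 0.803 + 3.277) / 7 = 1.6738571
sigma = R_bar / d2 = 1.6738571 / 1.693 = 0.98869291
Cp = (USL - LSL)/(6*sigma) = (103.6 - 88.7)/(6*0.98869291) = 2.5117
Cpu = (103.6 - 95.11)/(3*0.98869291) = 2.8624
Cpl = (95.11 - 88.7)/(3*0.98869291) = 2.1611
Cpk = min(Cpu, Cpl) = 2.1611

2.1611


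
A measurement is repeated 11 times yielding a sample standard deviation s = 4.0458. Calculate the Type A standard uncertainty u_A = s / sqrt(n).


u_A = s / sqrt(n)
u_A = 4.0458 / sqrt(11)
u_A = 4.0458 / 3.3166248
u_A = 1.2199

1.2199


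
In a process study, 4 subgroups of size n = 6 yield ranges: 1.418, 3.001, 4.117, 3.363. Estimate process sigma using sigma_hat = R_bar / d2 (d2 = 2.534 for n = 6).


R_bar = (1.418 + 3.001 + 4.117 + 3.363) / 4
R_bar = 11.899 / 4 = 2.97475
sigma_hat = R_bar / d2 = 2.97475 / 2.534 = 1.1739

1.1739


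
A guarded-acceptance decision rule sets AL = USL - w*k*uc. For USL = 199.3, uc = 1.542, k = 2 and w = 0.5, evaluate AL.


U = k * uc = 2 * 1.542 = 3.084
guard band g = w * U = 0.5 * 3.084 = 1.542
AL = USL - g = 199.3 - 1.542
AL = 197.7580

197.7580


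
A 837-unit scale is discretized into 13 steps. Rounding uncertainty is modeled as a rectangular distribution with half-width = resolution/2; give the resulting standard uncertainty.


resolution = range / divisions
resolution = 837 / 13 = 64.384615
u_res = resolution / (2*sqrt(3))
u_res = 64.384615 / 3.4641016
u_res = 18.5862

18.5862


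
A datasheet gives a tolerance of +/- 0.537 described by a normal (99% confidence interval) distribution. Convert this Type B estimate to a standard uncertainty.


u_B = half_width / 2.576
u_B = 0.537 / 2.576
u_B = 0.2085

0.2085


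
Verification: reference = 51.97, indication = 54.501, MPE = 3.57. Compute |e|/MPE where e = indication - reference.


e = indication - reference = 54.501 - 51.97 = 2.5310
|e| = 2.5310
ratio = |e| / MPE = 2.5310 / 3.57
ratio = 0.7090

0.7090


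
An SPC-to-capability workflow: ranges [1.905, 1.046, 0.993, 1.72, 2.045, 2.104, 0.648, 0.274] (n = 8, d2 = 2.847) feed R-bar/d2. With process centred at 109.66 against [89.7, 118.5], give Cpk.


R_bar = (1.905 + 1.046 + 0.993 + 1.72 + 2.045 + 2.104 + 0.648 + 0.274) / 8 = 1.341875
sigma = R_bar / d2 = 1.341875 / 2.847 = 0.47132947
Cp = (USL - LSL)/(6*sigma) = (118.5 - 89.7)/(6*0.47132947) = 10.1840
Cpu = (118.5 - 109.66)/(3*0.47132947) = 6.2518
Cpl = (109.66 - 89.7)/(3*0.47132947) = 14.1161
Cpk = min(Cpu, Cpl) = 6.2518

6.2518


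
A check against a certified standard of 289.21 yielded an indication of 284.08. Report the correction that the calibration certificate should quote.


Correction = standard - reading
= 289.21 - 284.08
= 5.1300

5.1300


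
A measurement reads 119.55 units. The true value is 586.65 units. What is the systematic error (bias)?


Systematic error = measured - true
= 119.55 - 586.65
= -467.1000

-467.1000


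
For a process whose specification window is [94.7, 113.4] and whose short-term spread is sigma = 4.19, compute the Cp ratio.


Cp = (USL - LSL) / (6 * sigma)
= (113.4 - 94.7) / (6 * 4.19)
= 18.7000 / 25.1400
= 0.7438

0.7438


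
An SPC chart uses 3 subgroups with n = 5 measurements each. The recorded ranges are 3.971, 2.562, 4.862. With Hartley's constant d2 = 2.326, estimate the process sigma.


R_bar = (3.971 + 2.562 + 4.862) / 3
R_bar = 11.395 / 3 = 3.7983333
sigma_hat = R_bar / d2 = 3.7983333 / 2.326 = 1.6330

1.6330


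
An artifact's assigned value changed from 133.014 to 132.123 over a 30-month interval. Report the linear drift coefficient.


rate = (v2 - v1) / months
= (132.123 - 133.014) / 30
= -0.8910 / 30
= -0.0297

-0.0297


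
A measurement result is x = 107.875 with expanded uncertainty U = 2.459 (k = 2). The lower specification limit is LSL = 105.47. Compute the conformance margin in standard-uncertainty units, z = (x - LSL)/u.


u = U / k = 2.459 / 2 = 1.2295
margin = |LSL - x| = |105.47 - 107.875| = 2.405
z = margin / u = 2.405 / 1.2295
z = 1.9561

1.9561


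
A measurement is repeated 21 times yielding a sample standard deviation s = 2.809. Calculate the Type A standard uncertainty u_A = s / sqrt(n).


u_A = s / sqrt(n)
u_A = 2.809 / sqrt(21)
u_A = 2.809 / 4.5825757
u_A = 0.6130

0.6130


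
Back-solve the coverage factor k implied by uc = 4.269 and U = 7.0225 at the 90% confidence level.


k = U / uc
k = 7.0225 / 4.269
k = 1.645

1.645


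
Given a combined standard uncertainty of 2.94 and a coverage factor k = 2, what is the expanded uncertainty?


U = k * uc
U = 2 * 2.94
U = 5.8800

5.8800


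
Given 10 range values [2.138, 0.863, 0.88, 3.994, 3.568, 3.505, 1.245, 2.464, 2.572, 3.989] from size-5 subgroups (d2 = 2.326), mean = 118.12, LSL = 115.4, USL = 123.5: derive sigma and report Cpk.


R_bar = (2.138 + 0.863 + 0.88 + 3.994 + 3.568 + 3.505 + 1.245 + 2.464 + 2.572 + 3.989) / 10 = 2.5218
sigma = R_bar / d2 = 2.5218 / 2.326 = 1.0841788
Cp = (USL - LSL)/(6*sigma) = (123.5 - 115.4)/(6*1.0841788) = 1.2452
Cpu = (123.5 - 118.12)/(3*1.0841788) = 1.6541
Cpl = (118.12 - 115.4)/(3*1.0841788) = 0.8363
Cpk = min(Cpu, Cpl) = 0.8363

0.8363


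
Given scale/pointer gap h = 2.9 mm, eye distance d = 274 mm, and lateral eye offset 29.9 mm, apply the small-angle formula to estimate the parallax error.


error = h * offset / d
= 2.9 * 29.9 / 274
= 0.3165

0.3165


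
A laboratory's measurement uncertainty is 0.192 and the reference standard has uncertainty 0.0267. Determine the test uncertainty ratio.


TUR = u_lab / u_ref
= 0.192 / 0.0267
= 7.1910

7.1910


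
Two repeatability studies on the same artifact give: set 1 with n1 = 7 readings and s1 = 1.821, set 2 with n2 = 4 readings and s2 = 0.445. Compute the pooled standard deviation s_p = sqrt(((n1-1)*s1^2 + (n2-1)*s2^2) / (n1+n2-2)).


s_p = sqrt(((n1-1)*s1^2 + (n2-1)*s2^2) / (n1+n2-2))
numerator = (7-1)*1.821^2 + (4-1)*0.445^2 = 19.896246 + 0.594075 = 20.490321
denominator = 7 + 4 - 2 = 9
s_p^2 = 20.490321 / 9 = 2.2767023
s_p = sqrt(2.2767023) = 1.5089

1.5089


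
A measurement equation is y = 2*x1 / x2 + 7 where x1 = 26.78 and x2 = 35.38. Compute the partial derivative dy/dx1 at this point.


y = 2*x1 / x2 + 7
dy/dx1 = 2/x2
Evaluate at x2 = 35.38: c1 = 2 / 35.38
c1 = 0.0565

0.0565


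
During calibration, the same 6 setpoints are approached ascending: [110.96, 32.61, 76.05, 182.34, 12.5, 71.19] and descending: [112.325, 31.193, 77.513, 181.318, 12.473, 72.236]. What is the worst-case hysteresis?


|110.96 - 112.325| = 1.3650
|32.61 - 31.193| = 1.4170
|76.05 - 77.513| = 1.4630
|182.34 - 181.318| = 1.0220
|12.5 - 12.473| = 0.0270
|71.19 - 72.236| = 1.0460
hysteresis = max(diffs) = 1.4630

1.4630


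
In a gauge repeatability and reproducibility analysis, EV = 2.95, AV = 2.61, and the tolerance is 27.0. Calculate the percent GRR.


GRR = sqrt(EV^2 + AV^2) = sqrt(2.95^2 + 2.61^2) = 3.9388577
%GRR = GRR / tol * 100 = 3.9388577 / 27.0 * 100
%GRR = 14.5884

14.5884


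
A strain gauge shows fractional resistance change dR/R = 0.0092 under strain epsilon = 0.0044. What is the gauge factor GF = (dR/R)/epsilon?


GF = (dR/R) / epsilon
= 0.0092 / 0.0044
= 2.0909

2.0909


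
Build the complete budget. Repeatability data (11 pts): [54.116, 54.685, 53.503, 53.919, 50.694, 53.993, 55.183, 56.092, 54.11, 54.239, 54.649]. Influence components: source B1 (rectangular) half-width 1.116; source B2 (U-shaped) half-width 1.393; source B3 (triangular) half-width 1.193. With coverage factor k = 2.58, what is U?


mean = (54.116 + 54.685 + 53.503 + 53.919 + 50.694 + 53.993 + 55.183 + 56.092 + 54.11 + 54.239 + 54.649) / 11 = 54.10754545
s = sqrt(sum((x - mean)^2)/(n-1)) = 1.334357
u_A = s / sqrt(n) = 1.334357 / sqrt(11) = 0.40232377
u_B1 = 1.116 / sqrt(3) = 0.6443229
u_B2 = 1.393 / sqrt(2) = 0.98499975
u_B3 = 1.193 / sqrt(6) = 0.48704021
uc = sqrt(0.40232377^2 + 0.6443229^2 + 0.98499975^2 + 0.48704021^2) = 1.3358327
U = k * uc = 2.58 * 1.3358327
U = 3.4464

3.4464


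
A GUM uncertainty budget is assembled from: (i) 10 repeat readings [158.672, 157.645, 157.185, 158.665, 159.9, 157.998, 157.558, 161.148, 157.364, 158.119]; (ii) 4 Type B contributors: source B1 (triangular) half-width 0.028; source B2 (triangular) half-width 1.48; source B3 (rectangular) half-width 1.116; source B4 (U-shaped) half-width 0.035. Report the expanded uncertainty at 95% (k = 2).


mean = (158.672 + 157.645 + 157.185 + 158.665 + 159.9 + 157.998 + 157.558 + 161.148 + 157.364 + 158.119) / 10 = 158.4254
s = sqrt(sum((x - mean)^2)/(n-1)) = 1.2475904
u_A = s / sqrt(n) = 1.2475904 / sqrt(10) = 0.39452273
u_B1 = 0.028 / sqrt(6) = 0.011430952
u_B2 = 1.48 / sqrt(6) = 0.60420747
u_B3 = 1.116 / sqrt(3) = 0.6443229
u_B4 = 0.035 / sqrt(2) = 0.024748737
uc = sqrt(0.39452273^2 + 0.011430952^2 + 0.60420747^2 + 0.6443229^2 + 0.024748737^2) = 0.96778614
U = k * uc = 2 * 0.96778614
U = 1.9356

1.9356


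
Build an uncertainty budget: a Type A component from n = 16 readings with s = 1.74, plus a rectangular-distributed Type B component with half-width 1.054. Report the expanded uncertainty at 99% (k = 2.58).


u_A = s / sqrt(n) = 1.74 / sqrt(16) = 0.435
u_B = half_width / sqrt(3) = 1.054 / sqrt(3) = 0.60852718
uc = sqrt(u_A^2 + u_B^2) = sqrt(0.435^2 + 0.60852718^2) = 0.7480176
U = k * uc = 2.58 * 0.7480176
U = 1.9299

1.9299


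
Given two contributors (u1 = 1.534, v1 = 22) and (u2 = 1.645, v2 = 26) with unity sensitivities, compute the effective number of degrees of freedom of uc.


uc = sqrt(u1^2 + u2^2) = sqrt(1.534^2 + 1.645^2) = 2.2492623
v_eff = uc^4 / (u1^4/v1 + u2^4/v2)
= 2.2492623^4 / (1.534^4/22 + 1.645^4/26)
= 25.595311 / 0.53333477
v_eff = 47.9911

47.9911


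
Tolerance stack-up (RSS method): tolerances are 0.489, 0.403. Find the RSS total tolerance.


RSS = sqrt(0.489^2 + 0.403^2)
= sqrt(0.40153)
= 0.6337

0.6337


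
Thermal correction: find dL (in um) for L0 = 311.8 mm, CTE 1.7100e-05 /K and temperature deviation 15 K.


dL = L * alpha * dT
= 311.8 * 1.7100e-05 * 15
= 0.0799767 mm
dL_um = 0.0799767 * 1000 = 79.9767 um

79.9767


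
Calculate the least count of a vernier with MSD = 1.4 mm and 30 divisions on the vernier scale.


LC = MSD / n_div
= 1.4 / 30
= 0.0467

0.0467


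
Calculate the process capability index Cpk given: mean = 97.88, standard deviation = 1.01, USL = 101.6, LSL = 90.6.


Cpu = (USL - mean) / (3*sigma) = (101.6 - 97.88) / (3*1.01) = 1.2277
Cpl = (mean - LSL) / (3*sigma) = (97.88 - 90.6) / (3*1.01) = 2.4026
Cpk = min(Cpu, Cpl) = 1.2277

1.2277


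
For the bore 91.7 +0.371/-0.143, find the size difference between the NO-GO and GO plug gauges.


GO = nominal - lower_tol (smallest hole = maximum material condition)
GO = 91.7 - 0.143 = 91.557
NO-GO = nominal + upper_tol (largest hole = least material condition)
NO-GO = 91.7 + 0.371 = 92.071
spread = NO-GO - GO = 92.071 - 91.557 = 0.5140

0.5140


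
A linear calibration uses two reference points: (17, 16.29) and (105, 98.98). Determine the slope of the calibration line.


slope = (y2 - y1) / (x2 - x1)
= (98.98 - 16.29) / (105 - 17)
= 82.6900 / 88
= 0.9397

0.9397


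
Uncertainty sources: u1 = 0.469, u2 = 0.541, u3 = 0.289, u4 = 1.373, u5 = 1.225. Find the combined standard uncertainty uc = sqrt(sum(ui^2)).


uc = sqrt(0.469^2 + 0.541^2 + 0.289^2 + 1.373^2 + 1.225^2)
uc = sqrt(3.981917)
uc = 1.9955

1.9955


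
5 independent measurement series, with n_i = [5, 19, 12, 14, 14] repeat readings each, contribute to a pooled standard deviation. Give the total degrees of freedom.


nu = sum_i (n_i - 1)
nu = ((5 - 1) + (19 - 1) + (12 - 1) + (14 - 1) + (14 - 1))
nu = 4 + 18 + 11 + 13 + 13
nu = 59

59


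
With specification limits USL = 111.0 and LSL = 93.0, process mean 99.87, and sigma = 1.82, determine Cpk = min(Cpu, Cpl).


Cpu = (USL - mean) / (3*sigma) = (111.0 - 99.87) / (3*1.82) = 2.0385
Cpl = (mean - LSL) / (3*sigma) = (99.87 - 93.0) / (3*1.82) = 1.2582
Cpk = min(Cpu, Cpl) = 1.2582

1.2582


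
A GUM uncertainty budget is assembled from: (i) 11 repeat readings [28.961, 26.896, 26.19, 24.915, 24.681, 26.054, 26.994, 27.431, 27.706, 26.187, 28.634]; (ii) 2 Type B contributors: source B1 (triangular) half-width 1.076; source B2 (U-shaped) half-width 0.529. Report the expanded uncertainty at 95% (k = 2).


mean = (28.961 + 26.896 + 26.19 + 24.915 + 24.681 + 26.054 + 26.994 + 27.431 + 27.706 + 26.187 + 28.634) / 11 = 26.78627273
s = sqrt(sum((x - mean)^2)/(n-1)) = 1.3654678
u_A = s / sqrt(n) = 1.3654678 / sqrt(11) = 0.41170403
u_B1 = 1.076 / sqrt(6) = 0.43927516
u_B2 = 0.529 / sqrt(2) = 0.37405949
uc = sqrt(0.41170403^2 + 0.43927516^2 + 0.37405949^2) = 0.70879008
U = k * uc = 2 * 0.70879008
U = 1.4176

1.4176


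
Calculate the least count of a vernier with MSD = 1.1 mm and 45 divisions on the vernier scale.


LC = MSD / n_div
= 1.1 / 45
= 0.0244

0.0244


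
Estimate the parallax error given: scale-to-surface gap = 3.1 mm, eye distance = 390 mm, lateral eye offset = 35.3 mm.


error = h * offset / d
= 3.1 * 35.3 / 390
= 0.2806

0.2806


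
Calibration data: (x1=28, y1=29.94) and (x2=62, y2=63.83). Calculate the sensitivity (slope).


slope = (y2 - y1) / (x2 - x1)
= (63.83 - 29.94) / (62 - 28)
= 33.8900 / 34
= 0.9968

0.9968


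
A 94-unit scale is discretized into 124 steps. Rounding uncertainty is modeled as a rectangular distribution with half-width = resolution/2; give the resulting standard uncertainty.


resolution = range / divisions
resolution = 94 / 124 = 0.75806452
u_res = resolution / (2*sqrt(3))
u_res = 0.75806452 / 3.4641016
u_res = 0.2188

0.2188


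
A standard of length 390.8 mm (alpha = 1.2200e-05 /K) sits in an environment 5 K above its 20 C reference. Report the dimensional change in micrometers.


dL = L * alpha * dT
= 390.8 * 1.2200e-05 * 5
= 0.0238388 mm
dL_um = 0.0238388 * 1000 = 23.8388 um

23.8388


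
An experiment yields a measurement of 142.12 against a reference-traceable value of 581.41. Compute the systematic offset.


Systematic error = measured - true
= 142.12 - 581.41
= -439.2900

-439.2900


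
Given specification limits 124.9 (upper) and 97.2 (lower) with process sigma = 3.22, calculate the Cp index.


Cp = (USL - LSL) / (6 * sigma)
= (124.9 - 97.2) / (6 * 3.22)
= 27.7000 / 19.3200
= 1.4337

1.4337


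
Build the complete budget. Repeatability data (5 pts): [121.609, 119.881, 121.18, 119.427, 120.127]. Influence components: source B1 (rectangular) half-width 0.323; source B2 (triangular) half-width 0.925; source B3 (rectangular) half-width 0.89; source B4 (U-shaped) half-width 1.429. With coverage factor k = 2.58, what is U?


mean = (121.609 + 119.881 + 121.18 + 119.427 + 120.127) / 5 = 120.4448
s = sqrt(sum((x - mean)^2)/(n-1)) = 0.91524106
u_A = s / sqrt(n) = 0.91524106 / sqrt(5) = 0.40930825
u_B1 = 0.323 / sqrt(3) = 0.18648414
u_B2 = 0.925 / sqrt(6) = 0.37762967
u_B3 = 0.89 / sqrt(3) = 0.51384174
u_B4 = 1.429 / sqrt(2) = 1.0104556
uc = sqrt(0.40930825^2 + 0.18648414^2 + 0.37762967^2 + 0.51384174^2 + 1.0104556^2) = 1.2767018
U = k * uc = 2.58 * 1.2767018
U = 3.2939

3.2939


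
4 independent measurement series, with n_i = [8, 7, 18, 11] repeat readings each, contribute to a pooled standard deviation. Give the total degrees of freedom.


nu = sum_i (n_i - 1)
nu = ((8 - 1) + (7 - 1) + (18 - 1) + (11 - 1))
nu = 7 + 6 + 17 + 10
nu = 40

40


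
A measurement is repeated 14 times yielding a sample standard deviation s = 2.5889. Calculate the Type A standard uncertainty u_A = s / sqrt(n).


u_A = s / sqrt(n)
u_A = 2.5889 / sqrt(14)
u_A = 2.5889 / 3.7416574
u_A = 0.6919

0.6919


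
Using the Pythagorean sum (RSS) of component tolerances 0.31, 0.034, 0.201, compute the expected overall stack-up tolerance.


RSS = sqrt(0.31^2 + 0.034^2 + 0.201^2)
= sqrt(0.137657)
= 0.3710

0.3710


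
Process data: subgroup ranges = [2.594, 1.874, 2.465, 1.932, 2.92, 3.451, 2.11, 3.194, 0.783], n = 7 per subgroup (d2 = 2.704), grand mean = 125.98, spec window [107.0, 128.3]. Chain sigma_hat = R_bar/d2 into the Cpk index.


R_bar = (2.594 + 1.874 + 2.465 + 1.932 + 2.92 + 3.451 + 2.11 + 3.194 + 0.783) / 9 = 2.3692222
sigma = R_bar / d2 = 2.3692222 / 2.704 = 0.87619164
Cp = (USL - LSL)/(6*sigma) = (128.3 - 107.0)/(6*0.87619164) = 4.0516
Cpu = (128.3 - 125.98)/(3*0.87619164) = 0.8826
Cpl = (125.98 - 107.0)/(3*0.87619164) = 7.2206
Cpk = min(Cpu, Cpl) = 0.8826

0.8826


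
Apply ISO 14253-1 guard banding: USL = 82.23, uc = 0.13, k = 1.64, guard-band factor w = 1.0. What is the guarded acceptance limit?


U = k * uc = 1.64 * 0.13 = 0.2132
guard band g = w * U = 1.0 * 0.2132 = 0.2132
AL = USL - g = 82.23 - 0.2132
AL = 82.0168

82.0168


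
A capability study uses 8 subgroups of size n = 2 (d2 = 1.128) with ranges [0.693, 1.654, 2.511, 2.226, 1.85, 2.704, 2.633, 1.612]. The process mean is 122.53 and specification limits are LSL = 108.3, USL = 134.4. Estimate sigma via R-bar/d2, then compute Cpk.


R_bar = (0.693 + 1.654 + 2.511 + 2.226 + 1.85 + 2.704 + 2.633 + 1.612) / 8 = 1.985375
sigma = R_bar / d2 = 1.985375 / 1.128 = 1.7600842
Cp = (USL - LSL)/(6*sigma) = (134.4 - 108.3)/(6*1.7600842) = 2.4715
Cpu = (134.4 - 122.53)/(3*1.7600842) = 2.2480
Cpl = (122.53 - 108.3)/(3*1.7600842) = 2.6949
Cpk = min(Cpu, Cpl) = 2.2480

2.2480


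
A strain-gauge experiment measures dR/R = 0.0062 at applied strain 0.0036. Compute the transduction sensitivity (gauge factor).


GF = (dR/R) / epsilon
= 0.0062 / 0.0036
= 1.7222

1.7222


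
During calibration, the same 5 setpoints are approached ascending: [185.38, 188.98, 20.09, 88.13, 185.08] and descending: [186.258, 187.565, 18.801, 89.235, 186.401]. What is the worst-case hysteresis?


|185.38 - 186.258| = 0.8780
|188.98 - 187.565| = 1.4150
|20.09 - 18.801| = 1.2890
|88.13 - 89.235| = 1.1050
|185.08 - 186.401| = 1.3210
hysteresis = max(diffs) = 1.4150

1.4150


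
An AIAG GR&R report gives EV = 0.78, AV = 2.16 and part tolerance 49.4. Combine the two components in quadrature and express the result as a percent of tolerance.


GRR = sqrt(EV^2 + AV^2) = sqrt(0.78^2 + 2.16^2) = 2.2965191
%GRR = GRR / tol * 100 = 2.2965191 / 49.4 * 100
%GRR = 4.6488

4.6488


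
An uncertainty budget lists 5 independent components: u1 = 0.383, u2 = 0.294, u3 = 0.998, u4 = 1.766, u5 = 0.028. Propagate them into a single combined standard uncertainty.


uc = sqrt(0.383^2 + 0.294^2 + 0.998^2 + 1.766^2 + 0.028^2)
uc = sqrt(4.348669)
uc = 2.0853

2.0853


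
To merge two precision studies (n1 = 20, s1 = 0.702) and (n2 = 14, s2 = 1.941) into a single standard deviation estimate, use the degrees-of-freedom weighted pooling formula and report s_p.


s_p = sqrt(((n1-1)*s1^2 + (n2-1)*s2^2) / (n1+n2-2))
numerator = (20-1)*0.702^2 + (14-1)*1.941^2 = 9.363276 + 48.977253 = 58.340529
denominator = 20 + 14 - 2 = 32
s_p^2 = 58.340529 / 32 = 1.8231415
s_p = sqrt(1.8231415) = 1.3502

1.3502


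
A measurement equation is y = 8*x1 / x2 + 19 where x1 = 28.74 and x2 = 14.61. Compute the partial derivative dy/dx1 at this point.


y = 8*x1 / x2 + 19
dy/dx1 = 8/x2
Evaluate at x2 = 14.61: c1 = 8 / 14.61
c1 = 0.5476

0.5476


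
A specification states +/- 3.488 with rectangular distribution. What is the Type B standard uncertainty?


u_B = half_width / sqrt(3)
u_B = 3.488 / 1.7320508
u_B = 2.0138

2.0138


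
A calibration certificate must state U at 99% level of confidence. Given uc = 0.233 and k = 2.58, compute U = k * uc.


U = k * uc
U = 2.58 * 0.233
U = 0.6011

0.6011


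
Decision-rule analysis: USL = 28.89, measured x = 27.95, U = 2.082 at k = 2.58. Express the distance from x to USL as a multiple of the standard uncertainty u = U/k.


u = U / k = 2.082 / 2.58 = 0.80697674
margin = |USL - x| = |28.89 - 27.95| = 0.94
z = margin / u = 0.94 / 0.80697674
z = 1.1648

1.1648


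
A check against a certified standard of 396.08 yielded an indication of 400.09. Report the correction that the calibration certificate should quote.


Correction = standard - reading
= 396.08 - 400.09
= -4.0100

-4.0100


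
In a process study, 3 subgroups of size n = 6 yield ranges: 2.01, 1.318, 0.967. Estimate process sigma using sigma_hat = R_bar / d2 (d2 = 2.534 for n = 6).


R_bar = (2.01 + 1.318 + 0.967) / 3
R_bar = 4.295 / 3 = 1.4316667
sigma_hat = R_bar / d2 = 1.4316667 / 2.534 = 0.5650

0.5650


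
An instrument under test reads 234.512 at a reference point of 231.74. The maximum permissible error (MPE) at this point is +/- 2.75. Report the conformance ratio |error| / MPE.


e = indication - reference = 234.512 - 231.74 = 2.7720
|e| = 2.7720
ratio = |e| / MPE = 2.7720 / 2.75
ratio = 1.0080

1.0080


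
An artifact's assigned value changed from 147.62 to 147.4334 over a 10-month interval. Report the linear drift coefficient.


rate = (v2 - v1) / months
= (147.4334 - 147.62) / 10
= -0.1866 / 10
= -0.0187

-0.0187


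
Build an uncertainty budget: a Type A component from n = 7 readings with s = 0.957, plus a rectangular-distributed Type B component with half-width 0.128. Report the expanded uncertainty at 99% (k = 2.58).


u_A = s / sqrt(n) = 0.957 / sqrt(7) = 0.361712
u_B = half_width / sqrt(3) = 0.128 / sqrt(3) = 0.073900834
uc = sqrt(u_A^2 + u_B^2) = sqrt(0.361712^2 + 0.073900834^2) = 0.36918411
U = k * uc = 2.58 * 0.36918411
U = 0.9525

0.9525


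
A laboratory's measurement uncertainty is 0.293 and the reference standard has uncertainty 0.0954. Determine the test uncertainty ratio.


TUR = u_lab / u_ref
= 0.293 / 0.0954
= 3.0713

3.0713


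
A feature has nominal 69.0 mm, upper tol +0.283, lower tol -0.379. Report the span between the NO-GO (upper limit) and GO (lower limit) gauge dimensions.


GO = nominal - lower_tol (smallest hole = maximum material condition)
GO = 69.0 - 0.379 = 68.621
NO-GO = nominal + upper_tol (largest hole = least material condition)
NO-GO = 69.0 + 0.283 = 69.283
spread = NO-GO - GO = 69.283 - 68.621 = 0.6620

0.6620


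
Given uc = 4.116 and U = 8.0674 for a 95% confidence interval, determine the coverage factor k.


k = U / uc
k = 8.0674 / 4.116
k = 1.96

1.96


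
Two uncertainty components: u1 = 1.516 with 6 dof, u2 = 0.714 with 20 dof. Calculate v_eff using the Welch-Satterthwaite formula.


uc = sqrt(u1^2 + u2^2) = sqrt(1.516^2 + 0.714^2) = 1.6757243
v_eff = uc^4 / (u1^4/v1 + u2^4/v2)
= 1.6757243^4 / (1.516^4/6 + 0.714^4/20)
= 7.8851556 / 0.89332471
v_eff = 8.8268

8.8268


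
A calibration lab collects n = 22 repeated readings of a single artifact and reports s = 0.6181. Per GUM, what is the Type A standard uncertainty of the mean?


u_A = s / sqrt(n)
u_A = 0.6181 / sqrt(22)
u_A = 0.6181 / 4.6904158
u_A = 0.1318

0.1318


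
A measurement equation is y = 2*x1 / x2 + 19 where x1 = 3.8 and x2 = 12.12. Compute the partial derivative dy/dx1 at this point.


y = 2*x1 / x2 + 19
dy/dx1 = 2/x2
Evaluate at x2 = 12.12: c1 = 2 / 12.12
c1 = 0.1650

0.1650


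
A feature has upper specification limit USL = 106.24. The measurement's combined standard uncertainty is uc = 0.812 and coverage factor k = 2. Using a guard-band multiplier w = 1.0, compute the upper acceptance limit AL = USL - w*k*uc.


U = k * uc = 2 * 0.812 = 1.624
guard band g = w * U = 1.0 * 1.624 = 1.624
AL = USL - g = 106.24 - 1.624
AL = 104.6160

104.6160


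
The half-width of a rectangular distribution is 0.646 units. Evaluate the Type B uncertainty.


u_B = half_width / sqrt(3)
u_B = 0.646 / 1.7320508
u_B = 0.3730

0.3730


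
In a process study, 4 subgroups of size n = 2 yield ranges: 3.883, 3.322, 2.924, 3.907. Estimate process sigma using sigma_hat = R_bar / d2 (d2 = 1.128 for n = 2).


R_bar = (3.883 + 3.322 + 2.924 + 3.907) / 4
R_bar = 14.036 / 4 = 3.509
sigma_hat = R_bar / d2 = 3.509 / 1.128 = 3.1108

3.1108


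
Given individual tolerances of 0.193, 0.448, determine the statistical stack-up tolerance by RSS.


RSS = sqrt(0.193^2 + 0.448^2)
= sqrt(0.237953)
= 0.4878

0.4878


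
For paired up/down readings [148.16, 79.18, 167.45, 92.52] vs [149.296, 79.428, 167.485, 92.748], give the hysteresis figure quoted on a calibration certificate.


|148.16 - 149.296| = 1.1360
|79.18 - 79.428| = 0.2480
|167.45 - 167.485| = 0.0350
|92.52 - 92.748| = 0.2280
hysteresis = max(diffs) = 1.1360

1.1360


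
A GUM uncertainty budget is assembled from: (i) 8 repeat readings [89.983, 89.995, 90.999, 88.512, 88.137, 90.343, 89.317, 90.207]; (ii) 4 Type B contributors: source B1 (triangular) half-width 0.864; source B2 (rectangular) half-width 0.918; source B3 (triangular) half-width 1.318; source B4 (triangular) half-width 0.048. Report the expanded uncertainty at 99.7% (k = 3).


mean = (89.983 + 89.995 + 90.999 + 88.512 + 88.137 + 90.343 + 89.317 + 90.207) / 8 = 89.686625
s = sqrt(sum((x - mean)^2)/(n-1)) = 0.96544467
u_A = s / sqrt(n) = 0.96544467 / sqrt(8) = 0.34133624
u_B1 = 0.864 / sqrt(6) = 0.35272652
u_B2 = 0.918 / sqrt(3) = 0.53000755
u_B3 = 1.318 / sqrt(6) = 0.53807125
u_B4 = 0.048 / sqrt(6) = 0.019595918
uc = sqrt(0.34133624^2 + 0.35272652^2 + 0.53000755^2 + 0.53807125^2 + 0.019595918^2) = 0.90096565
U = k * uc = 3 * 0.90096565
U = 2.7029

2.7029


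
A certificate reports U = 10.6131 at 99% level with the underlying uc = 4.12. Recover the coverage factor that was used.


k = U / uc
k = 10.6131 / 4.12
k = 2.576

2.576


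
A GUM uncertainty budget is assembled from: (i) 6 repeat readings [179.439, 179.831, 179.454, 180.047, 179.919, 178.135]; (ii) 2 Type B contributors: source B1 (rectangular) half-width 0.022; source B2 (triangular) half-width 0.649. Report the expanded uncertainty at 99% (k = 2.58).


mean = (179.439 + 179.831 + 179.454 + 180.047 + 179.919 + 178.135) / 6 = 179.4708333
s = sqrt(sum((x - mean)^2)/(n-1)) = 0.6997555
u_A = s / sqrt(n) = 0.6997555 / sqrt(6) = 0.28567399
u_B1 = 0.022 / sqrt(3) = 0.012701706
u_B2 = 0.649 / sqrt(6) = 0.26495314
uc = sqrt(0.28567399^2 + 0.012701706^2 + 0.26495314^2) = 0.38983474
U = k * uc = 2.58 * 0.38983474
U = 1.0058

1.0058


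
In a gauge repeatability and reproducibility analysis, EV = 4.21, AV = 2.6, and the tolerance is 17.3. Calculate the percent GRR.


GRR = sqrt(EV^2 + AV^2) = sqrt(4.21^2 + 2.6^2) = 4.9481411
%GRR = GRR / tol * 100 = 4.9481411 / 17.3 * 100
%GRR = 28.6020

28.6020


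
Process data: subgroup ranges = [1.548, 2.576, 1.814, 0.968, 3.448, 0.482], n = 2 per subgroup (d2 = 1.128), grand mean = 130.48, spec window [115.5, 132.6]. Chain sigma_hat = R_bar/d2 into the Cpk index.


R_bar = (1.548 + 2.576 + 1.814 + 0.968 + 3.448 + 0.482) / 6 = 1.806
sigma = R_bar / d2 = 1.806 / 1.128 = 1.6010638
Cp = (USL - LSL)/(6*sigma) = (132.6 - 115.5)/(6*1.6010638) = 1.7801
Cpu = (132.6 - 130.48)/(3*1.6010638) = 0.4414
Cpl = (130.48 - 115.5)/(3*1.6010638) = 3.1188
Cpk = min(Cpu, Cpl) = 0.4414

0.4414


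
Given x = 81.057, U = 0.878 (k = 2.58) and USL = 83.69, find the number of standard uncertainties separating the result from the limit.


u = U / k = 0.878 / 2.58 = 0.34031008
margin = |USL - x| = |83.69 - 81.057| = 2.633
z = margin / u = 2.633 / 0.34031008
z = 7.7371

7.7371


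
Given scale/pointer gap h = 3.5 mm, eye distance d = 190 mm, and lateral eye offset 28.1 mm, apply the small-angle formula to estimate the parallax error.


error = h * offset / d
= 3.5 * 28.1 / 190
= 0.5176

0.5176


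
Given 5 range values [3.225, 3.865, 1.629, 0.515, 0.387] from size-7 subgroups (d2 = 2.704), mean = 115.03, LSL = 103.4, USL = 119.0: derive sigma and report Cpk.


R_bar = (3.225 + 3.865 + 1.629 + 0.515 + 0.387) / 5 = 1.9242
sigma = R_bar / d2 = 1.9242 / 2.704 = 0.71161243
Cp = (USL - LSL)/(6*sigma) = (119.0 - 103.4)/(6*0.71161243) = 3.6537
Cpu = (119.0 - 115.03)/(3*0.71161243) = 1.8596
Cpl = (115.03 - 103.4)/(3*0.71161243) = 5.4477
Cpk = min(Cpu, Cpl) = 1.8596

1.8596


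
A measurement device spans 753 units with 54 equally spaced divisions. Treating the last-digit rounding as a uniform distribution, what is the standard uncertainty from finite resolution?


resolution = range / divisions
resolution = 753 / 54 = 13.944444
u_res = resolution / (2*sqrt(3))
u_res = 13.944444 / 3.4641016
u_res = 4.0254

4.0254


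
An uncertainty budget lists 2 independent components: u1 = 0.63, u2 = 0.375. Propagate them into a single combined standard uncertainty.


uc = sqrt(0.63^2 + 0.375^2)
uc = sqrt(0.537525)
uc = 0.7332

0.7332


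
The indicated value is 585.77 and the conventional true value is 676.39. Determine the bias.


Systematic error = measured - true
= 585.77 - 676.39
= -90.6200

-90.6200


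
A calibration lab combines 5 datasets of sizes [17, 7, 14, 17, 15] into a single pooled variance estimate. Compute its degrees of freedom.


nu = sum_i (n_i - 1)
nu = ((17 - 1) + (7 - 1) + (14 - 1) + (17 - 1) + (15 - 1))
nu = 16 + 6 + 13 + 16 + 14
nu = 65

65


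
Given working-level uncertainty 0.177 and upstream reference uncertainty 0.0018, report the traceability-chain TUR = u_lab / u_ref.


TUR = u_lab / u_ref
= 0.177 / 0.0018
= 98.3333

98.3333


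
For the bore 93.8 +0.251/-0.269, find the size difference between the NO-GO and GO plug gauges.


GO = nominal - lower_tol (smallest hole = maximum material condition)
GO = 93.8 - 0.269 = 93.531
NO-GO = nominal + upper_tol (largest hole = least material condition)
NO-GO = 93.8 + 0.251 = 94.051
spread = NO-GO - GO = 94.051 - 93.531 = 0.5200

0.5200


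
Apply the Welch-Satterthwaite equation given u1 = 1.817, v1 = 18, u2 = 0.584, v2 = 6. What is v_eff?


uc = sqrt(u1^2 + u2^2) = sqrt(1.817^2 + 0.584^2) = 1.9085453
v_eff = uc^4 / (u1^4/v1 + u2^4/v2)
= 1.9085453^4 / (1.817^4/18 + 0.584^4/6)
= 13.268135 / 0.62493262
v_eff = 21.2313

21.2313


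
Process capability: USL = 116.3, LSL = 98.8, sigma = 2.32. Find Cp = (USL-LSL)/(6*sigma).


Cp = (USL - LSL) / (6 * sigma)
= (116.3 - 98.8) / (6 * 2.32)
= 17.5000 / 13.9200
= 1.2572

1.2572


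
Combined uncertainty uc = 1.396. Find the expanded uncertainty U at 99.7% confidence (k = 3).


U = k * uc
U = 3 * 1.396
U = 4.1880

4.1880


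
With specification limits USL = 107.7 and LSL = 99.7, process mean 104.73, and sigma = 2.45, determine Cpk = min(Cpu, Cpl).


Cpu = (USL - mean) / (3*sigma) = (107.7 - 104.73) / (3*2.45) = 0.4041
Cpl = (mean - LSL) / (3*sigma) = (104.73 - 99.7) / (3*2.45) = 0.6844
Cpk = min(Cpu, Cpl) = 0.4041

0.4041


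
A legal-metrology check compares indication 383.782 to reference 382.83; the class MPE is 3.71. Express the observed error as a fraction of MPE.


e = indication - reference = 383.782 - 382.83 = 0.9520
|e| = 0.9520
ratio = |e| / MPE = 0.9520 / 3.71
ratio = 0.2566

0.2566


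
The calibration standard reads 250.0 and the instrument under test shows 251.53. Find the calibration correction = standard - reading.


Correction = standard - reading
= 250.0 - 251.53
= -1.5300

-1.5300


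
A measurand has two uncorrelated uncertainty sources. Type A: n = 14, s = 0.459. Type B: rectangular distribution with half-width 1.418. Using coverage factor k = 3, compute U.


u_A = s / sqrt(n) = 0.459 / sqrt(14) = 0.12267291
u_B = half_width / sqrt(3) = 1.418 / sqrt(3) = 0.81868268
uc = sqrt(u_A^2 + u_B^2) = sqrt(0.12267291^2 + 0.81868268^2) = 0.82782243
U = k * uc = 3 * 0.82782243
U = 2.4835

2.4835
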